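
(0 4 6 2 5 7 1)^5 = (0 7 2 4 1 5 6)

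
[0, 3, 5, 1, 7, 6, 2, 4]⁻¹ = [0, 3, 6, 1, 7, 2, 5, 4]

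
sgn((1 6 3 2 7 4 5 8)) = -1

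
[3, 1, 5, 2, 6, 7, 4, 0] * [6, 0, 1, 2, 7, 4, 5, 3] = [2, 0, 4, 1, 5, 3, 7, 6]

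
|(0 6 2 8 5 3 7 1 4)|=9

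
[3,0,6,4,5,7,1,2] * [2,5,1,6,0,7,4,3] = [6,2,4,0,7,3,5,1]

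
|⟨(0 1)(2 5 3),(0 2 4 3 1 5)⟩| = 72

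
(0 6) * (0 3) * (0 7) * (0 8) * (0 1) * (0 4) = (0 6 3 7 8 1 4)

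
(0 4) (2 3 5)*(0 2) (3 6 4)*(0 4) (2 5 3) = (0 2 6) (4 5) 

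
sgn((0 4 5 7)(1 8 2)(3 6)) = 1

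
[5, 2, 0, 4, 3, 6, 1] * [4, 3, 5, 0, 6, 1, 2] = [1, 5, 4, 6, 0, 2, 3]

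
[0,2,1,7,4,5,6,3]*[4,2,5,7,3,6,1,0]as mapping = [0→4,1→5,2→2,3→0,4→3,5→6,6→1,7→7]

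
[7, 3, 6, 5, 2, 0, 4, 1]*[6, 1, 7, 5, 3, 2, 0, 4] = [4, 5, 0, 2, 7, 6, 3, 1]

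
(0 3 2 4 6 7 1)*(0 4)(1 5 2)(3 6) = (0 6 7 5 2)(1 4 3)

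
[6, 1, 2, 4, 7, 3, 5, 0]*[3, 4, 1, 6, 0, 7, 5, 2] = [5, 4, 1, 0, 2, 6, 7, 3] 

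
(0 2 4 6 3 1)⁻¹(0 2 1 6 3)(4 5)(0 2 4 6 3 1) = (0 3 1 2 4)(5 6)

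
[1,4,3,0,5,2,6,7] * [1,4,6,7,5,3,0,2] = [4,5,7,1,3,6,0,2]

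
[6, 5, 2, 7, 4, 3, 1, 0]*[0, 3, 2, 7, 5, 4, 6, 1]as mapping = [0→6, 1→4, 2→2, 3→1, 4→5, 5→7, 6→3, 7→0]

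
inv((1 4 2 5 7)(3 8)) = (1 7 5 2 4)(3 8)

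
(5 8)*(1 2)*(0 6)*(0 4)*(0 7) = (0 6 4 7)(1 2)(5 8)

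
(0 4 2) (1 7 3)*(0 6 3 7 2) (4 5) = (0 5 4) (1 2 6 3) 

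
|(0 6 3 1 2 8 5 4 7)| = 9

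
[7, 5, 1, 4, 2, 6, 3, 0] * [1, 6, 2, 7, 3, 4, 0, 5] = [5, 4, 6, 3, 2, 0, 7, 1]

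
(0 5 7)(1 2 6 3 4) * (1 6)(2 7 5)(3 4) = (0 2 1 7)(4 6)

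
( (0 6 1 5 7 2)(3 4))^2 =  (0 1 7)(2 6 5)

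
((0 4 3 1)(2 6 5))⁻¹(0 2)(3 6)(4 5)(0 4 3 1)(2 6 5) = (1 5)(2 3)(4 6)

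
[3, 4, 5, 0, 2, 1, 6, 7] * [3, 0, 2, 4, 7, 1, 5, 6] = [4, 7, 1, 3, 2, 0, 5, 6]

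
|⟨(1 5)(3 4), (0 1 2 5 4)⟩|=360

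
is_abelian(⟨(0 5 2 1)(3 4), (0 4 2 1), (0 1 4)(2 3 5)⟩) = no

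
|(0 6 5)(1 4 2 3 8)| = 15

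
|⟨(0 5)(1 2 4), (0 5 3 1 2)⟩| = 720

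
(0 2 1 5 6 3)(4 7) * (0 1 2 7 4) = (0 7)(1 5 6 3)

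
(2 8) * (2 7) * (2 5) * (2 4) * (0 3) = (0 3)(2 8 7 5 4)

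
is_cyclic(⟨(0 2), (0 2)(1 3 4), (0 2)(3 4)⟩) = no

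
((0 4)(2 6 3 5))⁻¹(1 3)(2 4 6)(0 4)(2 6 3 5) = (0 3 6)(1 5)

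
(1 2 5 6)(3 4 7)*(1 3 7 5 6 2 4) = (1 4 5 2 6 3)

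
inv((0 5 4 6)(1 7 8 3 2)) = (0 6 4 5)(1 2 3 8 7)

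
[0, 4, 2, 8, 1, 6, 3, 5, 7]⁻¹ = [0, 4, 2, 6, 1, 7, 5, 8, 3]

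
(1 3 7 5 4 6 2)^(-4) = (1 5 2 7 6 3 4)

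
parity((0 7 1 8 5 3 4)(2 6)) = odd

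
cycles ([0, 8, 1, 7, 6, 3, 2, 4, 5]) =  (1 8 5 3 7 4 6 2)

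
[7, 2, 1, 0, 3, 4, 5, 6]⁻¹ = [3, 2, 1, 4, 5, 6, 7, 0]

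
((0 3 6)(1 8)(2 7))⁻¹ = (0 6 3)(1 8)(2 7)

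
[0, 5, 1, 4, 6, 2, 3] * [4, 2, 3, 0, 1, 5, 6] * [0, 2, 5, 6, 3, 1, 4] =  [3, 1, 5, 2, 4, 6, 0]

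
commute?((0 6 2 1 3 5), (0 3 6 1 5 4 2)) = no:(0 6 2 1 3 5) * (0 3 6 1 5 4 2) = (0 1 6)(2 5 3 4), (0 3 6 1 5 4 2) * (0 6 2 1 3 5) = (0 5 4 1)(2 6 3)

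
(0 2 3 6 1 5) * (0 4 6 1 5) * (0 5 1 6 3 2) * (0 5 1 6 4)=(0 5)(3 4)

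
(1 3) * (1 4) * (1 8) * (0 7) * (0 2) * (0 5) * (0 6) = (0 7 2 5 6) (1 3 4 8) 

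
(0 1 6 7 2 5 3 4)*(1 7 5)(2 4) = (0 7 4)(1 6 5 3 2)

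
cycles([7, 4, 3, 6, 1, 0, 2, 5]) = (0 7 5) (1 4) (2 3 6) 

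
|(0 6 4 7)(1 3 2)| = 12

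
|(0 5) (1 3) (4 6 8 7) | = 4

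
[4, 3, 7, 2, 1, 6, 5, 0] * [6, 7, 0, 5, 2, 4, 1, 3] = [2, 5, 3, 0, 7, 1, 4, 6]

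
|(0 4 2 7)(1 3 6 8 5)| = 20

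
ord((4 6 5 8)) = 4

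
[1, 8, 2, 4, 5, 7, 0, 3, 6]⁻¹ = [6, 0, 2, 7, 3, 4, 8, 5, 1]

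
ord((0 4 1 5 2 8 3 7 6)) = 9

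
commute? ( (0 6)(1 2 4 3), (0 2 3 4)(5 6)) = no: (0 6)(1 2 4 3)*(0 2 3 4)(5 6) = (0 5 6 2)(1 3), (0 2 3 4)(5 6)*(0 6)(1 2 4 3) = (0 4 6 5)(1 2)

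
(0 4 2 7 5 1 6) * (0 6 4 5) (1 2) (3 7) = (0 5 2 3 7) (1 4) 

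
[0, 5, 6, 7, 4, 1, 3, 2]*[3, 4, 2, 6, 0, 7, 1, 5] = [3, 7, 1, 5, 0, 4, 6, 2]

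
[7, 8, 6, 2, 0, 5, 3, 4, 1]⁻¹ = [4, 8, 3, 6, 7, 5, 2, 0, 1]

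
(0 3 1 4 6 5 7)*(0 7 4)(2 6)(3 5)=(0 5 4 2 6 3 1)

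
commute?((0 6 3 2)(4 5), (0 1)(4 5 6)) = no:(0 6 3 2)(4 5)*(0 1)(4 5 6) = (0 4 6 3 2 1), (0 1)(4 5 6)*(0 6 3 2)(4 5) = (0 1 6 5 3 2)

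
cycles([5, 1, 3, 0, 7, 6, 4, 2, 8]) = (0 5 6 4 7 2 3)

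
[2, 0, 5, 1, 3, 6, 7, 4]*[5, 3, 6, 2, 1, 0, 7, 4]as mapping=[0→6, 1→5, 2→0, 3→3, 4→2, 5→7, 6→4, 7→1]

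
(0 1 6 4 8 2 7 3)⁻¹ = (0 3 7 2 8 4 6 1)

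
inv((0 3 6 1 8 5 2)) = (0 2 5 8 1 6 3)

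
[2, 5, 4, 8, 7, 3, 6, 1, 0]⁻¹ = [8, 7, 0, 5, 2, 1, 6, 4, 3]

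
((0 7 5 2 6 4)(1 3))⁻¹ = (0 4 6 2 5 7)(1 3)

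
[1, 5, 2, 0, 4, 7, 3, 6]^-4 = [5, 7, 2, 1, 4, 6, 0, 3]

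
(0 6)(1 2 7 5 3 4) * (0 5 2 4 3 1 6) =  (1 4 6 5)(2 7)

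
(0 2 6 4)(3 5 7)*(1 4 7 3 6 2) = (0 1 4)(3 5)(6 7)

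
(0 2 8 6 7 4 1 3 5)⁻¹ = (0 5 3 1 4 7 6 8 2)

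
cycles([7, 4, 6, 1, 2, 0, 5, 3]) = (0 7 3 1 4 2 6 5)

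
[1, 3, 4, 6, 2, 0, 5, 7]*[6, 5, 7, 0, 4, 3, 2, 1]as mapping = [0→5, 1→0, 2→4, 3→2, 4→7, 5→6, 6→3, 7→1]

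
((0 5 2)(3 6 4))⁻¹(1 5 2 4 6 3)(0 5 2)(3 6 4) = (0 3 4 6 1 2)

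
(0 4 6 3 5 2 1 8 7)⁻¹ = (0 7 8 1 2 5 3 6 4)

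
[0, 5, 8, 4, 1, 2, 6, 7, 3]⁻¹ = [0, 4, 5, 8, 3, 1, 6, 7, 2]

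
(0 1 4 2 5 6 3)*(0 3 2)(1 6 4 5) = (0 6 2 1 5 4)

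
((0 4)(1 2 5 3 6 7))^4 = (1 6 5)(2 7 3)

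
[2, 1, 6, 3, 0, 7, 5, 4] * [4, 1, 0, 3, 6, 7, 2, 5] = [0, 1, 2, 3, 4, 5, 7, 6]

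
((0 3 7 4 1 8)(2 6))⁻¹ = (0 8 1 4 7 3)(2 6)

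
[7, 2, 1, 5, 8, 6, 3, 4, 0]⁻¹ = [8, 2, 1, 6, 7, 3, 5, 0, 4]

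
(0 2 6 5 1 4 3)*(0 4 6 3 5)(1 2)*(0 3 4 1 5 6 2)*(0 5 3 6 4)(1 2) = (0 3 2)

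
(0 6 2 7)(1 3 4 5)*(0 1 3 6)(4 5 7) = (1 6 2 4 7)(3 5)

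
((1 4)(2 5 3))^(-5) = (1 4)(2 5 3)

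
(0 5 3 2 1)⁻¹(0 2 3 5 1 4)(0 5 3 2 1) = (0 4 5 1 2 3)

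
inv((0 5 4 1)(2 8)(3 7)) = (0 1 4 5)(2 8)(3 7)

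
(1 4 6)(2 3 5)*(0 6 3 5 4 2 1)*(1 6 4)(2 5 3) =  (0 4 2 3 1 5 6)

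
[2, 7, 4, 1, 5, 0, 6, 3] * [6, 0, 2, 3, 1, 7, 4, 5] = [2, 5, 1, 0, 7, 6, 4, 3]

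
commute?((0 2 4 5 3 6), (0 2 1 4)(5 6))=no:(0 2 4 5 3 6)*(0 2 1 4)(5 6)=(0 1 4 6 2)(3 5), (0 2 1 4)(5 6)*(0 2 4 5 3 6)=(0 4 2 1 5)(3 6)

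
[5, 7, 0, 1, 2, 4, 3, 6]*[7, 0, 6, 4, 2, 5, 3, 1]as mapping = [0→5, 1→1, 2→7, 3→0, 4→6, 5→2, 6→4, 7→3]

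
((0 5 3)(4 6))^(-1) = (0 3 5)(4 6)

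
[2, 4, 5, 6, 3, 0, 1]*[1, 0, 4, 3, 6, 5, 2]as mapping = [0→4, 1→6, 2→5, 3→2, 4→3, 5→1, 6→0]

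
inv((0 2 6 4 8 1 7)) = (0 7 1 8 4 6 2)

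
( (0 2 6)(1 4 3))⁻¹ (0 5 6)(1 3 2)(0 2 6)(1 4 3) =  (0 2 5)(1 6 4)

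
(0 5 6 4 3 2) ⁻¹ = (0 2 3 4 6 5) 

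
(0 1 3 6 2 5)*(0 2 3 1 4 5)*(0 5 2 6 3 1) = (0 4 2 5 6 1)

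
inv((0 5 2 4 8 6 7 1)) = (0 1 7 6 8 4 2 5)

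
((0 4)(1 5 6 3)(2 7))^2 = (1 6)(3 5)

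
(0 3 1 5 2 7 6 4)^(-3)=(0 7 1 4 2 3 6 5)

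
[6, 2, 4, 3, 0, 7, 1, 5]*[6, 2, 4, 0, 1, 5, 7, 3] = [7, 4, 1, 0, 6, 3, 2, 5] 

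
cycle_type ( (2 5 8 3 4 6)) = 6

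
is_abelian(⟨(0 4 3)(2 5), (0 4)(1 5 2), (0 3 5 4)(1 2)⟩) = no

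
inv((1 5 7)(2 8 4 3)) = (1 7 5)(2 3 4 8)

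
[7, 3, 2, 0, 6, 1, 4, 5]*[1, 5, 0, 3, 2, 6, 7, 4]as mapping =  [0→4, 1→3, 2→0, 3→1, 4→7, 5→5, 6→2, 7→6]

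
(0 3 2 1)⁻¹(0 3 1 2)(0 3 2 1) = (0 1 3 2)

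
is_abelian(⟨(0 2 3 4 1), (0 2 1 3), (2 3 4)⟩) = no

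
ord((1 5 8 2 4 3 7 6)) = 8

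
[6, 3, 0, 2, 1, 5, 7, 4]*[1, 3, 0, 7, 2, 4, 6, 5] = [6, 7, 1, 0, 3, 4, 5, 2]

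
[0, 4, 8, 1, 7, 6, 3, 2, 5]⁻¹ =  [0, 3, 7, 6, 1, 8, 5, 4, 2]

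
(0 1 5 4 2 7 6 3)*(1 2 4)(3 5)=(0 2 7 6 5 1 3)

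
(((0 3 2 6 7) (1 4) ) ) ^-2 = (0 6 3 7 2) 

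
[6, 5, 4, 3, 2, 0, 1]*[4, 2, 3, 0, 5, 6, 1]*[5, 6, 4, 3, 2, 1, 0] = [6, 0, 1, 5, 3, 2, 4]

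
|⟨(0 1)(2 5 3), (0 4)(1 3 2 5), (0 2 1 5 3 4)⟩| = 720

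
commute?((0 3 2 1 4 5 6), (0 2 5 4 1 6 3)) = no:(0 3 2 1 4 5 6)*(0 2 5 4 1 6 3) = (2 6)(3 5), (0 2 5 4 1 6 3)*(0 3 2 1 4 5 6) = (0 1)(2 6)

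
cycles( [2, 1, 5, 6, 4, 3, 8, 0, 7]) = (0 2 5 3 6 8 7)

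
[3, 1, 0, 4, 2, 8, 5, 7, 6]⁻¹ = [2, 1, 4, 0, 3, 6, 8, 7, 5]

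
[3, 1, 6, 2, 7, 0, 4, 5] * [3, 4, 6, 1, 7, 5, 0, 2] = [1, 4, 0, 6, 2, 3, 7, 5]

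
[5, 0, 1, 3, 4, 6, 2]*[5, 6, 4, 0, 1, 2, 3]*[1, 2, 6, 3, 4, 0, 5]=[6, 0, 5, 1, 2, 3, 4]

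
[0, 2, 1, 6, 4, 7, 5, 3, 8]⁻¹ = [0, 2, 1, 7, 4, 6, 3, 5, 8]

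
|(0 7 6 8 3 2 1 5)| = 8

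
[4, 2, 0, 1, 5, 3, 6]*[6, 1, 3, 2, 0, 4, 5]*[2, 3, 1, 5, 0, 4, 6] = [2, 5, 6, 3, 0, 1, 4]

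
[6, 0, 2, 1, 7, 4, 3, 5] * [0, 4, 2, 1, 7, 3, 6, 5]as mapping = [0→6, 1→0, 2→2, 3→4, 4→5, 5→7, 6→1, 7→3]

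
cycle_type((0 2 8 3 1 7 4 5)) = 8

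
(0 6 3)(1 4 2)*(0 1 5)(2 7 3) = (0 6 2 5)(1 4 7 3)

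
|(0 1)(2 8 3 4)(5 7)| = 4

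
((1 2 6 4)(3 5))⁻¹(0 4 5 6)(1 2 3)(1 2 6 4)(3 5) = (0 1 3 4)(2 6 5)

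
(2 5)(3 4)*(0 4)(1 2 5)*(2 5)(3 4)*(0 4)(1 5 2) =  (0 3 4)(1 2 5)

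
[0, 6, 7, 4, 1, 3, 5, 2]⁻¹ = [0, 4, 7, 5, 3, 6, 1, 2]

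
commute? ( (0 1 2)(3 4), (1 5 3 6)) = no: (0 1 2)(3 4) * (1 5 3 6) = (0 5 3 4 6 1 2), (1 5 3 6) * (0 1 2)(3 4) = (0 1 5 4 3 6 2)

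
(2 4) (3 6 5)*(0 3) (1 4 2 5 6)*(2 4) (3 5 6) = (0 5) (1 2 4 6 3) 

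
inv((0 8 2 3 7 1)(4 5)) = (0 1 7 3 2 8)(4 5)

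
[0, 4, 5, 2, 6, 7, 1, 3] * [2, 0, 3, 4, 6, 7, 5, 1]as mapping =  [0→2, 1→6, 2→7, 3→3, 4→5, 5→1, 6→0, 7→4]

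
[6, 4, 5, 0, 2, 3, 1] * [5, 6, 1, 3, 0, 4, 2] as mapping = [0→2, 1→0, 2→4, 3→5, 4→1, 5→3, 6→6] 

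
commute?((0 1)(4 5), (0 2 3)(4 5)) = no:(0 1)(4 5) * (0 2 3)(4 5) = (0 1 2 3), (0 2 3)(4 5) * (0 1)(4 5) = (0 2 3 1)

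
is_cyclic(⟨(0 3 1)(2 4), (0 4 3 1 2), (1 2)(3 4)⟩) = no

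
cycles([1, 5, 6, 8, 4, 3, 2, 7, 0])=(0 1 5 3 8)(2 6)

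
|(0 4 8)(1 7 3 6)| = 12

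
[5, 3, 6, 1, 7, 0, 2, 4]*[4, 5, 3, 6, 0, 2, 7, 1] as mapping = [0→2, 1→6, 2→7, 3→5, 4→1, 5→4, 6→3, 7→0] 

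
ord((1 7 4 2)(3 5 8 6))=4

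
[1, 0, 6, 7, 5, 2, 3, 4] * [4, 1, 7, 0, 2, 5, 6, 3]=[1, 4, 6, 3, 5, 7, 0, 2]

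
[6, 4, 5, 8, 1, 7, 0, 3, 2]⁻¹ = [6, 4, 8, 7, 1, 2, 0, 5, 3]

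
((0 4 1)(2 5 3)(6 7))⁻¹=(0 1 4)(2 3 5)(6 7)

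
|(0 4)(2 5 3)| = 6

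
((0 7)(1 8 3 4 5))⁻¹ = (0 7)(1 5 4 3 8)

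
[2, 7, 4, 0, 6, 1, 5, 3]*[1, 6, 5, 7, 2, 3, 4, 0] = [5, 0, 2, 1, 4, 6, 3, 7]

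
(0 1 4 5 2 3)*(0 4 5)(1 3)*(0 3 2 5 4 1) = (0 2)(1 4 3)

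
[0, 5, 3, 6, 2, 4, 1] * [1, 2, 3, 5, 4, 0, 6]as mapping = [0→1, 1→0, 2→5, 3→6, 4→3, 5→4, 6→2]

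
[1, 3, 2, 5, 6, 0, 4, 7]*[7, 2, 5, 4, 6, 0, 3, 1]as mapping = [0→2, 1→4, 2→5, 3→0, 4→3, 5→7, 6→6, 7→1]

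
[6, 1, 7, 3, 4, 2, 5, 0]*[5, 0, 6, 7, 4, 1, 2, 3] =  [2, 0, 3, 7, 4, 6, 1, 5]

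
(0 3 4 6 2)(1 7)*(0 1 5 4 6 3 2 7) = (0 2 1)(3 6 7 5 4)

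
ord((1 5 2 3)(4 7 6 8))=4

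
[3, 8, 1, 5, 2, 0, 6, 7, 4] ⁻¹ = [5, 2, 4, 0, 8, 3, 6, 7, 1] 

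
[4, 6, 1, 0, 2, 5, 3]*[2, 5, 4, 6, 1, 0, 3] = [1, 3, 5, 2, 4, 0, 6]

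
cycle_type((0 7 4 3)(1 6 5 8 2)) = 4.5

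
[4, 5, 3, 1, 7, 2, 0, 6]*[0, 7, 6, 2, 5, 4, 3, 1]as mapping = [0→5, 1→4, 2→2, 3→7, 4→1, 5→6, 6→0, 7→3]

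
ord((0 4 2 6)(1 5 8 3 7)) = 20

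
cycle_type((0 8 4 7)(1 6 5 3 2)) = 4.5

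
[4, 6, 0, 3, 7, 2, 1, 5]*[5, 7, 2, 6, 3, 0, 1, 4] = [3, 1, 5, 6, 4, 2, 7, 0] 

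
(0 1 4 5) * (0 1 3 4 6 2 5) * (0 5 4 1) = (0 3 1 6 2 4 5)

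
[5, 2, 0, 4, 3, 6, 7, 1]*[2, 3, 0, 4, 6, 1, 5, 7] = [1, 0, 2, 6, 4, 5, 7, 3] 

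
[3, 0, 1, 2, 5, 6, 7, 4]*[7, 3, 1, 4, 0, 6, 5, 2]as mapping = [0→4, 1→7, 2→3, 3→1, 4→6, 5→5, 6→2, 7→0]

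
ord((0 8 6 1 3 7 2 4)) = 8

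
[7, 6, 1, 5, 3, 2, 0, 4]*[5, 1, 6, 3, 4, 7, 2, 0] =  [0, 2, 1, 7, 3, 6, 5, 4]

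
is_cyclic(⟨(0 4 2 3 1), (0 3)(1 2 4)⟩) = no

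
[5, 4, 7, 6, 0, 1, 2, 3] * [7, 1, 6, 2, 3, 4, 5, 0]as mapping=[0→4, 1→3, 2→0, 3→5, 4→7, 5→1, 6→6, 7→2]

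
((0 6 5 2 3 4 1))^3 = (0 2 1 5 4 6 3)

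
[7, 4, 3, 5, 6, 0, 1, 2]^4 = [5, 4, 7, 2, 6, 3, 1, 0]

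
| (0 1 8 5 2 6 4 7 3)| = 9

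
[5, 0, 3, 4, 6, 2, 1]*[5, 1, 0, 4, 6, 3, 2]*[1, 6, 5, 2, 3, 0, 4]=[2, 0, 3, 4, 5, 1, 6]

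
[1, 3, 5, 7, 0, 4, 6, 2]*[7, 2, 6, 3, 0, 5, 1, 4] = [2, 3, 5, 4, 7, 0, 1, 6]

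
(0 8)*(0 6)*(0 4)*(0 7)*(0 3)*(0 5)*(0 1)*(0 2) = (0 8 6 4 7 3 5 1 2)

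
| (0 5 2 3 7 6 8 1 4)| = 9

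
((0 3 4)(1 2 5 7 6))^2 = (0 4 3)(1 5 6 2 7)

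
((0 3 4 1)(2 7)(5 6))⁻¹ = (0 1 4 3)(2 7)(5 6)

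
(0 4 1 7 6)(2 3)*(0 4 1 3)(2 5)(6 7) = (0 1 6 4 3 5 2)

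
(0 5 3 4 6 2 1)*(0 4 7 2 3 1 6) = (0 5 1 4)(2 6 3 7)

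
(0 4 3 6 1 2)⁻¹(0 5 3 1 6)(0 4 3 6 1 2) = (1 4 5 6 2)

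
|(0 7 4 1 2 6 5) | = 7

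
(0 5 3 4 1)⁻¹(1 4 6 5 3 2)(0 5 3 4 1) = (0 1 6 3 4 2)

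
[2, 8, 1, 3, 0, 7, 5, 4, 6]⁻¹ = [4, 2, 0, 3, 7, 6, 8, 5, 1]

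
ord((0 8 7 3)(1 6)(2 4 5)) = 12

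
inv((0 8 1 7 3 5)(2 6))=(0 5 3 7 1 8)(2 6)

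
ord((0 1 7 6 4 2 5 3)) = 8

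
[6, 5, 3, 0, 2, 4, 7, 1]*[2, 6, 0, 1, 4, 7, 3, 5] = [3, 7, 1, 2, 0, 4, 5, 6]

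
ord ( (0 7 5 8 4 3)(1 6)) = 6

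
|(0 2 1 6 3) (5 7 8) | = 15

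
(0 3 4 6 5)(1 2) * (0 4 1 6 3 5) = (0 5 4 3 1 2 6)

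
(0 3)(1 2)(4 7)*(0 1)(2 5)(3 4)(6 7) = (0 4 6 7 3 1 5 2)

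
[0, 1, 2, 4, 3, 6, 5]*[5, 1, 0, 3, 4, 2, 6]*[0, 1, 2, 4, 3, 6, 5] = [6, 1, 0, 3, 4, 5, 2]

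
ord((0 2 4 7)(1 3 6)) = 12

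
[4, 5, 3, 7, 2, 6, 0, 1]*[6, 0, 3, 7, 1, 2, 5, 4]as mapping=[0→1, 1→2, 2→7, 3→4, 4→3, 5→5, 6→6, 7→0]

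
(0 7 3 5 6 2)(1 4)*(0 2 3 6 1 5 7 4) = (0 4 5 1)(3 7 6)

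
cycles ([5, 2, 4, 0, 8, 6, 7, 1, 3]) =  (0 5 6 7 1 2 4 8 3)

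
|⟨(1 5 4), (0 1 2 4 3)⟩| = 360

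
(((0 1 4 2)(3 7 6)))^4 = (3 7 6)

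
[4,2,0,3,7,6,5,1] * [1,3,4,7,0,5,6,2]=[0,4,1,7,2,6,5,3]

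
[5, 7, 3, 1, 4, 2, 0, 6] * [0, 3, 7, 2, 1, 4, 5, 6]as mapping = [0→4, 1→6, 2→2, 3→3, 4→1, 5→7, 6→0, 7→5]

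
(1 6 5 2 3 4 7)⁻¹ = (1 7 4 3 2 5 6)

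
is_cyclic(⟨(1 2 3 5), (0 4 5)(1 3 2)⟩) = no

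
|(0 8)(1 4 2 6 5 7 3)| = 14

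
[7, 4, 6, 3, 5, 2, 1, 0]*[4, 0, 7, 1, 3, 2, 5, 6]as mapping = [0→6, 1→3, 2→5, 3→1, 4→2, 5→7, 6→0, 7→4]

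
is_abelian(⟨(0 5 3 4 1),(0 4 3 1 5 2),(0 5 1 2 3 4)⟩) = no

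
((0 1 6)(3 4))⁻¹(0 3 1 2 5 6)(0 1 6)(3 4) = (0 1 4 6 2 5)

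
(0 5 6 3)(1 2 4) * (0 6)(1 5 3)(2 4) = (0 3 6 1 4 5)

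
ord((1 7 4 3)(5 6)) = 4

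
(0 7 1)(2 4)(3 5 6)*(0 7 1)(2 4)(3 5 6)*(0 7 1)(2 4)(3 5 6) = (2 4)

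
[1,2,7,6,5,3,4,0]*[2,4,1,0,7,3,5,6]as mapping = [0→4,1→1,2→6,3→5,4→3,5→0,6→7,7→2]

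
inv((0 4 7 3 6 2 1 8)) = (0 8 1 2 6 3 7 4)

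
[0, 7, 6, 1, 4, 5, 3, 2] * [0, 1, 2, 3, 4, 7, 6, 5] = [0, 5, 6, 1, 4, 7, 3, 2]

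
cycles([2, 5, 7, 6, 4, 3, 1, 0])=(0 2 7)(1 5 3 6)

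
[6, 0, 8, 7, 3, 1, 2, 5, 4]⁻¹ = [1, 5, 6, 4, 8, 7, 0, 3, 2]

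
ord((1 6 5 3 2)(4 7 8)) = 15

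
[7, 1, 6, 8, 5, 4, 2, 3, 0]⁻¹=[8, 1, 6, 7, 5, 4, 2, 0, 3]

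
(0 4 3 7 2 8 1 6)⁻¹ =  (0 6 1 8 2 7 3 4)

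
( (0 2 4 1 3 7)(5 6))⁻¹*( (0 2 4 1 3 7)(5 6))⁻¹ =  (0 3 4)(1 2 7)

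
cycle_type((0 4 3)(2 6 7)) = 3^2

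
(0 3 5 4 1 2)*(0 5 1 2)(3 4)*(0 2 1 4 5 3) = (0 5)(1 2 3 4)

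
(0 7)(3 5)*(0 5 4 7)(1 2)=(1 2)(3 4 7 5)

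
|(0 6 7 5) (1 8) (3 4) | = 4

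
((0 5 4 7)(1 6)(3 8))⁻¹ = (0 7 4 5)(1 6)(3 8)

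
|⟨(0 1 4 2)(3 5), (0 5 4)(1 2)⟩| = 72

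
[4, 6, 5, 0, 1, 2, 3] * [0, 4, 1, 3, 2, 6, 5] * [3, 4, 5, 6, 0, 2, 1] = [5, 2, 1, 3, 0, 4, 6]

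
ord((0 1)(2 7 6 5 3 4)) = 6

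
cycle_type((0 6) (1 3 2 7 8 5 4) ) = 2.7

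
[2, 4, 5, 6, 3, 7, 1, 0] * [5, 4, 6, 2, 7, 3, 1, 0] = [6, 7, 3, 1, 2, 0, 4, 5]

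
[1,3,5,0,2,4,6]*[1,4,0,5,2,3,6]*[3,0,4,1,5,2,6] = [5,2,1,0,3,4,6]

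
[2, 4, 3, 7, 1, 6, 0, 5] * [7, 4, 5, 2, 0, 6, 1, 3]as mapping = [0→5, 1→0, 2→2, 3→3, 4→4, 5→1, 6→7, 7→6]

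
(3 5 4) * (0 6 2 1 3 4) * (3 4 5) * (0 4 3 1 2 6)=(1 3)(4 5)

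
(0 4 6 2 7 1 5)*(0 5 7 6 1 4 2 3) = (0 2 6 3)(1 7 4)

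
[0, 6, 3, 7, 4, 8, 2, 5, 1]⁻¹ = [0, 8, 6, 2, 4, 7, 1, 3, 5]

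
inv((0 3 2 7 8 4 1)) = (0 1 4 8 7 2 3)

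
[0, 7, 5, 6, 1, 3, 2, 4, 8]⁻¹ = [0, 4, 6, 5, 7, 2, 3, 1, 8]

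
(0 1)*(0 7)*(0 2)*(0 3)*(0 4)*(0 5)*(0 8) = (0 1 7 2 3 4 5 8)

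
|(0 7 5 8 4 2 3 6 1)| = 9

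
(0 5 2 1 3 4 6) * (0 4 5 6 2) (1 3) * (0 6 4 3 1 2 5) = (0 4 5 6 3) (1 2) 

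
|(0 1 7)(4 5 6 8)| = 12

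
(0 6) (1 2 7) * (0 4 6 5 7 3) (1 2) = (0 5 7 2 3) (4 6) 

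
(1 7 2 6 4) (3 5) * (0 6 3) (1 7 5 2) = (0 6 4 7 1 5) (2 3) 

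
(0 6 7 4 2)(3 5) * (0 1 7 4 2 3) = (0 6 4 3 5)(1 7 2)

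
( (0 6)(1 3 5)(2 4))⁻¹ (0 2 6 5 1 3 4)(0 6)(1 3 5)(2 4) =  (0 1 3 5 2 6 4)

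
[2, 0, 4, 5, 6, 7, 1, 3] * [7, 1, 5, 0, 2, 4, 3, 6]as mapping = [0→5, 1→7, 2→2, 3→4, 4→3, 5→6, 6→1, 7→0]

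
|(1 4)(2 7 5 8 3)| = 10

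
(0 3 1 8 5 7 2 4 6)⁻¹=(0 6 4 2 7 5 8 1 3)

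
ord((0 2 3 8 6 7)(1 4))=6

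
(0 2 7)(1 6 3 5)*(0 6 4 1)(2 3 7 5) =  (0 3 2 5)(1 4)(6 7)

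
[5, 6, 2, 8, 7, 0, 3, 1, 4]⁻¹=[5, 7, 2, 6, 8, 0, 1, 4, 3]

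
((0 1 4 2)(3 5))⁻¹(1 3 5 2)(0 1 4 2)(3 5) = (0 4 5 3)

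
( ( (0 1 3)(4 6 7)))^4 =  (0 1 3)(4 6 7)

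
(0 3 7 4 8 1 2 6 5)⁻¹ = (0 5 6 2 1 8 4 7 3)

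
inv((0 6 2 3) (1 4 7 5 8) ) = (0 3 2 6) (1 8 5 7 4) 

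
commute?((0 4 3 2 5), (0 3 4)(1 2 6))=no:(0 4 3 2 5) * (0 3 4)(1 2 6)=(1 2 5 3 6), (0 3 4)(1 2 6) * (0 4 3 2 5)=(0 2 6 1 5)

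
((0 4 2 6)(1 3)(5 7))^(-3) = (0 4 2 6)(1 3)(5 7)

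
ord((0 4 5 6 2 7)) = 6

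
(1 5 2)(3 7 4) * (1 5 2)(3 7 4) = (1 2 5)(3 4 7)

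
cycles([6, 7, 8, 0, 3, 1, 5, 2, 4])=(0 6 5 1 7 2 8 4 3)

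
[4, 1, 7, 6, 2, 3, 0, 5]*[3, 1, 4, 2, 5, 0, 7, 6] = [5, 1, 6, 7, 4, 2, 3, 0]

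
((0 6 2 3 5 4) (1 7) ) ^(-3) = (0 3) (1 7) (2 4) (5 6) 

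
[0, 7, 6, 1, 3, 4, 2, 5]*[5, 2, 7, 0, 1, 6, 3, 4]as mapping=[0→5, 1→4, 2→3, 3→2, 4→0, 5→1, 6→7, 7→6]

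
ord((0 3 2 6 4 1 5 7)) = 8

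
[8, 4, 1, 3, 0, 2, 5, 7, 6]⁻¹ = [4, 2, 5, 3, 1, 6, 8, 7, 0]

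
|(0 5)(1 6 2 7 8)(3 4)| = 10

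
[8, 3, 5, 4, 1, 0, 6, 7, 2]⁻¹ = [5, 4, 8, 1, 3, 2, 6, 7, 0]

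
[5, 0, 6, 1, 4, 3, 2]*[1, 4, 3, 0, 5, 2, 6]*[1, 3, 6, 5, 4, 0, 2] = [6, 3, 2, 4, 0, 1, 5]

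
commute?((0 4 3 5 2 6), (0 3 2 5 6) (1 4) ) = no:(0 4 3 5 2 6) * (0 3 2 5 6) (1 4) = (0 1 4 2) (3 6), (0 3 2 5 6) (1 4) * (0 4 3 5 2 6) = (0 5) (1 3 6 4) 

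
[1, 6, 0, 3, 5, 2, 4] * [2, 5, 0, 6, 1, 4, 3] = [5, 3, 2, 6, 4, 0, 1]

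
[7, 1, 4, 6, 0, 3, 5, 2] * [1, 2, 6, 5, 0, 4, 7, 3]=[3, 2, 0, 7, 1, 5, 4, 6]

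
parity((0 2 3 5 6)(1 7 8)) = even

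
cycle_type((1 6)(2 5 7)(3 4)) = 2^2.3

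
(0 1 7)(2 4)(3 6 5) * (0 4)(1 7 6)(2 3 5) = (0 7 4 3 1 6 2)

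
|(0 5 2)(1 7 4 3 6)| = 15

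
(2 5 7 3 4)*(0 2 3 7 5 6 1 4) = (0 2 6 1 4 3)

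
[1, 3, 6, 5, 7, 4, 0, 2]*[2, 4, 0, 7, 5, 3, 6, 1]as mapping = [0→4, 1→7, 2→6, 3→3, 4→1, 5→5, 6→2, 7→0]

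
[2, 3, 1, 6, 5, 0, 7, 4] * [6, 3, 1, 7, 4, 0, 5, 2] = [1, 7, 3, 5, 0, 6, 2, 4]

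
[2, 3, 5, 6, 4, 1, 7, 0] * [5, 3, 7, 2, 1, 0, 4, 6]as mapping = [0→7, 1→2, 2→0, 3→4, 4→1, 5→3, 6→6, 7→5]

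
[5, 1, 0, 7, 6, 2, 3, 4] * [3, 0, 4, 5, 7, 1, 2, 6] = [1, 0, 3, 6, 2, 4, 5, 7] 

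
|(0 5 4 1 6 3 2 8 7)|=9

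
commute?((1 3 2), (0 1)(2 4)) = no:(1 3 2)*(0 1)(2 4) = (0 1 3 4 2), (0 1)(2 4)*(1 3 2) = (0 3 2 4 1)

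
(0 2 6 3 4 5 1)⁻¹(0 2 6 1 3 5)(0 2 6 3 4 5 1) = (0 4 1 2 6 3)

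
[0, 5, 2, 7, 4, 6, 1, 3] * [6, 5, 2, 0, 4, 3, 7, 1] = [6, 3, 2, 1, 4, 7, 5, 0]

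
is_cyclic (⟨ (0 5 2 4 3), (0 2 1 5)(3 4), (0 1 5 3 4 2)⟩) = no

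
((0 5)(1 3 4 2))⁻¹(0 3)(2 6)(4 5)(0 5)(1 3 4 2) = (0 2)(1 6)(4 5)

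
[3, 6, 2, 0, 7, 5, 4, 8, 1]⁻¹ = [3, 8, 2, 0, 6, 5, 1, 4, 7]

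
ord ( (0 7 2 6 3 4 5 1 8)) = 9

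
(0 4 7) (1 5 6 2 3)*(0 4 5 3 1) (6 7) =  (0 5 7 4 6 2 1 3) 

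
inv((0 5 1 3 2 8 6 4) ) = (0 4 6 8 2 3 1 5) 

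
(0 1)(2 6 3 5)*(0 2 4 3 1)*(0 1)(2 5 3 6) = (0 1 5 4 6)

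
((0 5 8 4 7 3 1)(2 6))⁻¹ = (0 1 3 7 4 8 5)(2 6)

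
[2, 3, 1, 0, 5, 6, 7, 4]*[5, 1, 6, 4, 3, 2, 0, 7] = [6, 4, 1, 5, 2, 0, 7, 3]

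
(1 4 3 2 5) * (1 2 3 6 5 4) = (2 4 6 5)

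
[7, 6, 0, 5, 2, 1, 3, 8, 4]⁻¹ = [2, 5, 4, 6, 8, 3, 1, 0, 7]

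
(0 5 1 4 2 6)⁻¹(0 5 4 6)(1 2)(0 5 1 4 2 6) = (0 5 1 2)(4 6)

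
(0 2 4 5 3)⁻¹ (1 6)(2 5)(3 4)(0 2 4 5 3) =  (0 5)(1 6)(3 4)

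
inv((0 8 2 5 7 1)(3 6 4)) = (0 1 7 5 2 8)(3 4 6)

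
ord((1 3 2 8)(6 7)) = 4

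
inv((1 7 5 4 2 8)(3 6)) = (1 8 2 4 5 7)(3 6)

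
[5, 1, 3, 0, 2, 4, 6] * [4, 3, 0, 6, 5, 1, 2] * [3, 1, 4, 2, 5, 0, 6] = [1, 2, 6, 5, 3, 0, 4]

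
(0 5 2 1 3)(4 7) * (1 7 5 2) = (0 2 7 4 5 1 3)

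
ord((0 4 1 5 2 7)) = 6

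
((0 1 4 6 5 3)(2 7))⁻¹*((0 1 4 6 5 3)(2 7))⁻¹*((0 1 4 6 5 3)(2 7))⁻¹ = (0 6)(1 5)(2 7)(3 4)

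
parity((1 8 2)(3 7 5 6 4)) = even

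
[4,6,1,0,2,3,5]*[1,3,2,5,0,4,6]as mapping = [0→0,1→6,2→3,3→1,4→2,5→5,6→4]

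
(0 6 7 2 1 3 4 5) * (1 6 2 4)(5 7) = (0 2 6 5)(1 3)(4 7)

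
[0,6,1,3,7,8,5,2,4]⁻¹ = [0,2,7,3,8,6,1,4,5]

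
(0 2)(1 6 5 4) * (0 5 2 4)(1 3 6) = (0 4 3 6 2 5)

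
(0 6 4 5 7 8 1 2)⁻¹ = (0 2 1 8 7 5 4 6)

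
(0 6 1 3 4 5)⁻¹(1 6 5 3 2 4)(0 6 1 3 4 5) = (0 4 2 5 3 1)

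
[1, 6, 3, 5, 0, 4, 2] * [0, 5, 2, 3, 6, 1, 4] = [5, 4, 3, 1, 0, 6, 2]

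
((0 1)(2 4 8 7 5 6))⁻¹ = (0 1)(2 6 5 7 8 4)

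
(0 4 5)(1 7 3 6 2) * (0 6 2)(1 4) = (0 1 7 3 2 4 5 6)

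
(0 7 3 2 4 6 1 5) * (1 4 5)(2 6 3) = (0 7 2 5)(3 6 4)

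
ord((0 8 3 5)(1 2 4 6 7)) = 20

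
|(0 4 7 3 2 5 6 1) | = 8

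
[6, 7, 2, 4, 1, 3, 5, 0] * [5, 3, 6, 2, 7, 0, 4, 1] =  [4, 1, 6, 7, 3, 2, 0, 5]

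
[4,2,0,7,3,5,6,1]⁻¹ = [2,7,1,4,0,5,6,3]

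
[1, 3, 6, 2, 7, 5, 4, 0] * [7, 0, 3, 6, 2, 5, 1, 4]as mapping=[0→0, 1→6, 2→1, 3→3, 4→4, 5→5, 6→2, 7→7]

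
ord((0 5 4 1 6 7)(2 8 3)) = 6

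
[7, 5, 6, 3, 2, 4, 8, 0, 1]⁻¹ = [7, 8, 4, 3, 5, 1, 2, 0, 6]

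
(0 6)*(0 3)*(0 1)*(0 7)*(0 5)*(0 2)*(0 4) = (0 6 3 1 7 5 2 4)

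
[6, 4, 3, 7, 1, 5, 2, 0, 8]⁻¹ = [7, 4, 6, 2, 1, 5, 0, 3, 8]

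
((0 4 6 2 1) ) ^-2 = (0 2 4 1 6) 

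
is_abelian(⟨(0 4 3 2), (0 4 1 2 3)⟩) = no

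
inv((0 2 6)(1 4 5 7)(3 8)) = (0 6 2)(1 7 5 4)(3 8)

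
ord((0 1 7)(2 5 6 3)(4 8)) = 12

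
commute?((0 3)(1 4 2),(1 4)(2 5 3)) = no:(0 3)(1 4 2) * (1 4)(2 5 3) = (0 2 4 5 3),(1 4)(2 5 3) * (0 3)(1 4 2) = (0 3 1 2 5)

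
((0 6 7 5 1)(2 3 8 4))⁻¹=(0 1 5 7 6)(2 4 8 3)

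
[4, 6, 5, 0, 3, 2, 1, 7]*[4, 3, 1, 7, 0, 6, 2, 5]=[0, 2, 6, 4, 7, 1, 3, 5]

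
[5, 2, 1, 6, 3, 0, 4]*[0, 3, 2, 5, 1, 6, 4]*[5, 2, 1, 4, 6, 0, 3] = [3, 1, 4, 6, 0, 5, 2]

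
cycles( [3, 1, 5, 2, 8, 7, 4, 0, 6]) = (0 3 2 5 7)(4 8 6)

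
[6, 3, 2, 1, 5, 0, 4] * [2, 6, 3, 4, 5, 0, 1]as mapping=[0→1, 1→4, 2→3, 3→6, 4→0, 5→2, 6→5]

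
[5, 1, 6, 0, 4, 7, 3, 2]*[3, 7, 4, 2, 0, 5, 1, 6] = [5, 7, 1, 3, 0, 6, 2, 4]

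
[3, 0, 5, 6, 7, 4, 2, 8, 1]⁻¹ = [1, 8, 6, 0, 5, 2, 3, 4, 7]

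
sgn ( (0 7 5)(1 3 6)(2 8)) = -1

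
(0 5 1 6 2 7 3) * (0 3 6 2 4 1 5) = (1 2 7 6 4)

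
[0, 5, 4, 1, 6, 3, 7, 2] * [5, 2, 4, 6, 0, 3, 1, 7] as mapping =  [0→5, 1→3, 2→0, 3→2, 4→1, 5→6, 6→7, 7→4] 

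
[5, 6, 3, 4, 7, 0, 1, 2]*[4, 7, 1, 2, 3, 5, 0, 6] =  [5, 0, 2, 3, 6, 4, 7, 1]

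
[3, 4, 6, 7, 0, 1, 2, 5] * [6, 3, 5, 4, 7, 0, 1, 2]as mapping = [0→4, 1→7, 2→1, 3→2, 4→6, 5→3, 6→5, 7→0]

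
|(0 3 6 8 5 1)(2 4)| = 6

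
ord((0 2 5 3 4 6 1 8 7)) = 9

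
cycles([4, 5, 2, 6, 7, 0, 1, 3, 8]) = (0 4 7 3 6 1 5)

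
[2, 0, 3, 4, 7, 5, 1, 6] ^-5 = [3, 2, 4, 7, 6, 5, 0, 1] 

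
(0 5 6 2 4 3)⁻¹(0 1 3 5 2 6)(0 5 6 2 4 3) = (0 6 4 2 5 1)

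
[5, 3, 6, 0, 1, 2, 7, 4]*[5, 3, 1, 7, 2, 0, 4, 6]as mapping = [0→0, 1→7, 2→4, 3→5, 4→3, 5→1, 6→6, 7→2]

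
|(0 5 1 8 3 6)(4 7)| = 6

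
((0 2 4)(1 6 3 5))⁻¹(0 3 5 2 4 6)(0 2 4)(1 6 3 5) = (0 3 2 5 1 4)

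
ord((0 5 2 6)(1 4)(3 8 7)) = 12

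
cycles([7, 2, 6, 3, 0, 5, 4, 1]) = (0 7 1 2 6 4)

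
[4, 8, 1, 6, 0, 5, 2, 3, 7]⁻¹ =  [4, 2, 6, 7, 0, 5, 3, 8, 1]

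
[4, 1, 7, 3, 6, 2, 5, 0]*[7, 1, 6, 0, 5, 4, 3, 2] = [5, 1, 2, 0, 3, 6, 4, 7]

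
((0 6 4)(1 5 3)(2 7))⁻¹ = (0 4 6)(1 3 5)(2 7)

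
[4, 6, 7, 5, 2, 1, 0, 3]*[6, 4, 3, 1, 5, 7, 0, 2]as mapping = [0→5, 1→0, 2→2, 3→7, 4→3, 5→4, 6→6, 7→1]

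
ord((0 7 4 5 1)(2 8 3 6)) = 20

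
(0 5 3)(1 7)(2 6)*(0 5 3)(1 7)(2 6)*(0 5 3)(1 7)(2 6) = (1 7)(2 6)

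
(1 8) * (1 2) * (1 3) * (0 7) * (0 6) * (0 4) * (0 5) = (0 7 6 4 5)(1 8 2 3)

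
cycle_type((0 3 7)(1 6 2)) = 3^2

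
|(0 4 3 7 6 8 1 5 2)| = 9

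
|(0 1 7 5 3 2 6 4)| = 8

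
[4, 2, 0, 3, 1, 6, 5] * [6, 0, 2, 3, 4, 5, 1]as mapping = [0→4, 1→2, 2→6, 3→3, 4→0, 5→1, 6→5]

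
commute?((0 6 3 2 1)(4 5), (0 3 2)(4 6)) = no:(0 6 3 2 1)(4 5) * (0 3 2)(4 6) = (0 4 5 6 2 1 3), (0 3 2)(4 6) * (0 6 3 2 1)(4 5) = (0 2 6 5 4 3 1)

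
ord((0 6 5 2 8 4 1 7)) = 8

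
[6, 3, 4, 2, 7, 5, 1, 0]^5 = [4, 0, 1, 6, 3, 5, 7, 2]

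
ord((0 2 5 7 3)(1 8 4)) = 15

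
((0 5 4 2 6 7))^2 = (0 4 6)(2 7 5)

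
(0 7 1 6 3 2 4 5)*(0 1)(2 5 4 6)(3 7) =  (0 3 5 1 2 6 7)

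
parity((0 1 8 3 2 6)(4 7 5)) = odd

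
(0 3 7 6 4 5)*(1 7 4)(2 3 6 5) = (0 6 1 7 5)(2 3 4)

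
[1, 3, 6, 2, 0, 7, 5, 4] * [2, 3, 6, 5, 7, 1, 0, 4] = [3, 5, 0, 6, 2, 4, 1, 7]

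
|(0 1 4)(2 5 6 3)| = 12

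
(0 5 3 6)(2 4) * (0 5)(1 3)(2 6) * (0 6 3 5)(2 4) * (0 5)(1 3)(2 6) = (0 2 6 5 3 4 1)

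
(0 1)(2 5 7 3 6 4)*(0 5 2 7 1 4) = (0 4 7 3 6)(1 5)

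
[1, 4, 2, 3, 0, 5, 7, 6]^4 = [1, 4, 2, 3, 0, 5, 6, 7]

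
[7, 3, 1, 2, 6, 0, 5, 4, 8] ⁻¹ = [5, 2, 3, 1, 7, 6, 4, 0, 8] 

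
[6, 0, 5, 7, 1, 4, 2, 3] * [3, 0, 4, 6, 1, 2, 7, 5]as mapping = [0→7, 1→3, 2→2, 3→5, 4→0, 5→1, 6→4, 7→6]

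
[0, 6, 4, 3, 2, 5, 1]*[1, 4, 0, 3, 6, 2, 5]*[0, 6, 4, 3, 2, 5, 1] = [6, 5, 1, 3, 0, 4, 2]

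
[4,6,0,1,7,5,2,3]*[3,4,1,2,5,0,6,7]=[5,6,3,4,7,0,1,2] 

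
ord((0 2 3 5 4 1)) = 6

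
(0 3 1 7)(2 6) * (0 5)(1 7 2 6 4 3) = (0 1 2 4 3 7 5)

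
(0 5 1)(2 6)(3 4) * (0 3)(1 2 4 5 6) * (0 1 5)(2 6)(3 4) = (0 2 5 6 3)(1 4)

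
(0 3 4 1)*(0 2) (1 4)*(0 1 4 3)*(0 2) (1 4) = (0 2 4 3 1) 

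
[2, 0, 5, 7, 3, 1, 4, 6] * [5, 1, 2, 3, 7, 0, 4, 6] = [2, 5, 0, 6, 3, 1, 7, 4]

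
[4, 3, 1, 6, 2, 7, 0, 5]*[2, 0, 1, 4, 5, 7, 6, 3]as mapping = [0→5, 1→4, 2→0, 3→6, 4→1, 5→3, 6→2, 7→7]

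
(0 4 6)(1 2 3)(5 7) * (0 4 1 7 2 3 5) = (0 1 3 7)(2 5)(4 6)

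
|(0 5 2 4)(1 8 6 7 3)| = 20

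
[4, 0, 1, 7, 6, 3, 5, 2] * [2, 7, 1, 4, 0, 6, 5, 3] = [0, 2, 7, 3, 5, 4, 6, 1]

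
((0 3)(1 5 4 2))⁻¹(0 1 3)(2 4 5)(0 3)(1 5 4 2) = (0 3 5)(1 2 4)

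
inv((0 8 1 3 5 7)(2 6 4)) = (0 7 5 3 1 8)(2 4 6)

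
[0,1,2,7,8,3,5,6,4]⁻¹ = [0,1,2,5,8,6,7,3,4]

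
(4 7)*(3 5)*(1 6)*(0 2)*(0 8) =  (0 2 8) (1 6) (3 5) (4 7) 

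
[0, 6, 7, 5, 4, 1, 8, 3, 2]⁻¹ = [0, 5, 8, 7, 4, 3, 1, 2, 6]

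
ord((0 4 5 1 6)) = 5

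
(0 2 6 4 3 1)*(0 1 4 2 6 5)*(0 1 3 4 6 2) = (0 2 5 1 3 6)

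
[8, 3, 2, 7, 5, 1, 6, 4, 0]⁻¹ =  [8, 5, 2, 1, 7, 4, 6, 3, 0]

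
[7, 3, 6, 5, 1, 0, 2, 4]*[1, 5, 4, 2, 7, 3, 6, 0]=[0, 2, 6, 3, 5, 1, 4, 7]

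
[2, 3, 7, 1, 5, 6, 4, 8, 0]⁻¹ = [8, 3, 0, 1, 6, 4, 5, 2, 7]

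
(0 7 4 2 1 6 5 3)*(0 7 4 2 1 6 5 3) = (0 4 1 5)(2 6 3 7)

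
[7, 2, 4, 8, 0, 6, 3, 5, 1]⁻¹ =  [4, 8, 1, 6, 2, 7, 5, 0, 3]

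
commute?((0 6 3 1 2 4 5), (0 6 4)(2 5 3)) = no:(0 6 3 1 2 4 5)*(0 6 4)(2 5 3) = (0 4 3 1 5 6 2), (0 6 4)(2 5 3)*(0 6 3 1 2 4 5) = (0 3 4 6 5 1 2)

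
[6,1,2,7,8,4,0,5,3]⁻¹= [6,1,2,8,5,7,0,3,4]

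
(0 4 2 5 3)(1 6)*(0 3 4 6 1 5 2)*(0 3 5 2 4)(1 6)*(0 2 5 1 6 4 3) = (0 6 5 2 3 1 4)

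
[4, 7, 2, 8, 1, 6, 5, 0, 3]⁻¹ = [7, 4, 2, 8, 0, 6, 5, 1, 3]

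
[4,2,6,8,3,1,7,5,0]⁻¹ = [8,5,1,4,0,7,2,6,3]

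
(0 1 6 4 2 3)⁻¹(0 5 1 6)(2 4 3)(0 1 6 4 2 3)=(0 3 2)(1 5 6 4)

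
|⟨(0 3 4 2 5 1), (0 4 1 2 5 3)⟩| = 720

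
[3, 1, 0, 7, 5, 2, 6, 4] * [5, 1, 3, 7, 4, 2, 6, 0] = [7, 1, 5, 0, 2, 3, 6, 4]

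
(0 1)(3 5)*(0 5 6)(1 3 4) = (0 3 6)(1 5 4)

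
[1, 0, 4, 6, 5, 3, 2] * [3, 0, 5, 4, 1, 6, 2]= [0, 3, 1, 2, 6, 4, 5]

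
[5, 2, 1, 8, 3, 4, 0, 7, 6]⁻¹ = [6, 2, 1, 4, 5, 0, 8, 7, 3]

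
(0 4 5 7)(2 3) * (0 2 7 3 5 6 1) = (0 4 6 1)(2 5 3 7)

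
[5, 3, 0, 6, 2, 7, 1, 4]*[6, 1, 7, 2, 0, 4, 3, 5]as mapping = [0→4, 1→2, 2→6, 3→3, 4→7, 5→5, 6→1, 7→0]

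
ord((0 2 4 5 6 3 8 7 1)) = 9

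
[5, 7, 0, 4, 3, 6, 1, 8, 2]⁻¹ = [2, 6, 8, 4, 3, 0, 5, 1, 7]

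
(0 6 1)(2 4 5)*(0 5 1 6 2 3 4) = (0 2)(1 5 3 4)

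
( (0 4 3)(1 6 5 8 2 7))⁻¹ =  (0 3 4)(1 7 2 8 5 6)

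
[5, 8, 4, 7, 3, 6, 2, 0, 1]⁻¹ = [7, 8, 6, 4, 2, 0, 5, 3, 1]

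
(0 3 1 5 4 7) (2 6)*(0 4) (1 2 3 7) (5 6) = (0 7 4 1 6 3 2 5) 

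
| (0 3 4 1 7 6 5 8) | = 8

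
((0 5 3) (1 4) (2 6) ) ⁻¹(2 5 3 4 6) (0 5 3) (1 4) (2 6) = (0 1 2 6 3) 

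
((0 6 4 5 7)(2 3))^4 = (0 7 5 4 6)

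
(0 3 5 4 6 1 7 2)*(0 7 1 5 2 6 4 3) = (2 7 6 5 3)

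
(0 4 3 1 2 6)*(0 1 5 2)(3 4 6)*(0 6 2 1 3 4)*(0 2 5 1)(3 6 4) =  (0 5)(1 4 2 3)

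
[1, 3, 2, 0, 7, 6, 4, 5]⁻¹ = [3, 0, 2, 1, 6, 7, 5, 4]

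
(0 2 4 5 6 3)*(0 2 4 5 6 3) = (0 4 6)(2 5 3)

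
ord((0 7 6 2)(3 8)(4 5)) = 4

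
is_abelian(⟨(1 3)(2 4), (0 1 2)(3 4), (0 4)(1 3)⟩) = no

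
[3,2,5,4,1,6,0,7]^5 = [5,3,4,6,0,1,2,7]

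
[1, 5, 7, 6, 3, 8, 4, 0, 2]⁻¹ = [7, 0, 8, 4, 6, 1, 3, 2, 5]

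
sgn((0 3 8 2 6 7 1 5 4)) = 1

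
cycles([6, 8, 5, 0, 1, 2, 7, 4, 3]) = (0 6 7 4 1 8 3)(2 5)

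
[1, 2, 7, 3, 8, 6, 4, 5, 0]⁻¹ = [8, 0, 1, 3, 6, 7, 5, 2, 4]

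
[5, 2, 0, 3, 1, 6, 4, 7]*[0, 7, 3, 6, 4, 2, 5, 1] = [2, 3, 0, 6, 7, 5, 4, 1]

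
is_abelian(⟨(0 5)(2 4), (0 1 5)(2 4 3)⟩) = no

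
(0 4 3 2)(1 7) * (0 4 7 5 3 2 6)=(0 7 1 5 3 6)(2 4)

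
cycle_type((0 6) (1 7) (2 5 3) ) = 2^2.3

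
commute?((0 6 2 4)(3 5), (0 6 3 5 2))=no:(0 6 2 4)(3 5)*(0 6 3 5 2)=(0 3 2 4 6), (0 6 3 5 2)*(0 6 2 4)(3 5)=(0 2 6 5 4)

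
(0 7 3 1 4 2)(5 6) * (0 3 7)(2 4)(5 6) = (1 2 3)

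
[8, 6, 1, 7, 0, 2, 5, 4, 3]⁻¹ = [4, 2, 5, 8, 7, 6, 1, 3, 0]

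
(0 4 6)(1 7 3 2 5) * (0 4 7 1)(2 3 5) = (0 7 5)(4 6)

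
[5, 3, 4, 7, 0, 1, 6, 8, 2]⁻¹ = [4, 5, 8, 1, 2, 0, 6, 3, 7]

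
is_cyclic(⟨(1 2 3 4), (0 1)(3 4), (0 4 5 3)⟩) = no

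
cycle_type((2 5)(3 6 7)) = 2.3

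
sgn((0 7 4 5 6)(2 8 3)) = 1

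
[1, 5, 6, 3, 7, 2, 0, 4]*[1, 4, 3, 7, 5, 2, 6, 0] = [4, 2, 6, 7, 0, 3, 1, 5]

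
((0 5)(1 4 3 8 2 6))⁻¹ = (0 5)(1 6 2 8 3 4)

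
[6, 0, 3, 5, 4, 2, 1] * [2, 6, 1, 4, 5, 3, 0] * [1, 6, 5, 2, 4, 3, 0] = [1, 5, 4, 2, 3, 6, 0]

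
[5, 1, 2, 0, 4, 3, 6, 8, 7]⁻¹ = [3, 1, 2, 5, 4, 0, 6, 8, 7]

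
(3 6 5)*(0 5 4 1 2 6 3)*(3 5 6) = (0 6 4 1 2 3 5)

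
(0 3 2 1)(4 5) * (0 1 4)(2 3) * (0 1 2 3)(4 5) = (0 3)(1 2 5)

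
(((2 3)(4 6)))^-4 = ()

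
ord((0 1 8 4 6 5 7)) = 7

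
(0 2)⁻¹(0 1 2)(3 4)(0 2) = (0 2 1)(3 4)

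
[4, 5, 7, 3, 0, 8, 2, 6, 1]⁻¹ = [4, 8, 6, 3, 0, 1, 7, 2, 5]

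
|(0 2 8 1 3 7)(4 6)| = 6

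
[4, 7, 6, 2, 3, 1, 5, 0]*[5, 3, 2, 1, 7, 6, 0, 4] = [7, 4, 0, 2, 1, 3, 6, 5]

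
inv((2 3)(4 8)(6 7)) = (2 3)(4 8)(6 7)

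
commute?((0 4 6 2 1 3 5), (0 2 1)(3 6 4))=no:(0 4 6 2 1 3 5)*(0 2 1)(3 6 4)=(0 3 5 2)(1 6), (0 2 1)(3 6 4)*(0 4 6 2 1 3 5)=(0 1 4 5)(2 3)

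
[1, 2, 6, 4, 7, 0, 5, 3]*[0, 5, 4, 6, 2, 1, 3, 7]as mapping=[0→5, 1→4, 2→3, 3→2, 4→7, 5→0, 6→1, 7→6]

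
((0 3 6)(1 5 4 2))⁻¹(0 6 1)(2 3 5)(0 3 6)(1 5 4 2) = (0 5 3)(1 6 4)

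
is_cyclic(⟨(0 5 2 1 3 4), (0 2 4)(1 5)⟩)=no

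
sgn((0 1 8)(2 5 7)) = 1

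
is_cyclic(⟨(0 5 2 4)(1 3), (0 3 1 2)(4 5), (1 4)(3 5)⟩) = no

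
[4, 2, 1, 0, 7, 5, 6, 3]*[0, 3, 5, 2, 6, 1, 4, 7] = [6, 5, 3, 0, 7, 1, 4, 2]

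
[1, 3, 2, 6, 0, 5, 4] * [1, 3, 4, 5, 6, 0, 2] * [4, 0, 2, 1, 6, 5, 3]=[1, 5, 6, 2, 0, 4, 3]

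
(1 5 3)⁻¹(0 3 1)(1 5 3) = (0 1 5)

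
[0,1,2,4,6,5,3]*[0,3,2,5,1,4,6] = [0,3,2,1,6,4,5]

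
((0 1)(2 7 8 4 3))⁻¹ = (0 1)(2 3 4 8 7)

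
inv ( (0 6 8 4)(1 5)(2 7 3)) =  (0 4 8 6)(1 5)(2 3 7)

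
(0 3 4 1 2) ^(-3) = (0 4 2 3 1) 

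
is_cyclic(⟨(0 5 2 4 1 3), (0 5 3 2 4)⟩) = no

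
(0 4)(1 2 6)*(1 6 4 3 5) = (0 3 5 1 2 4)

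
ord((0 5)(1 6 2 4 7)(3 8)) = 10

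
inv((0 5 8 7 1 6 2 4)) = (0 4 2 6 1 7 8 5)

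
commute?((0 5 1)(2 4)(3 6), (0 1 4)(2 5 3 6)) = no:(0 5 1)(2 4)(3 6)*(0 1 4)(2 5 3 6) = (0 3 2)(4 5), (0 1 4)(2 5 3 6)*(0 5 1)(2 4)(3 6) = (1 2)(4 5 6)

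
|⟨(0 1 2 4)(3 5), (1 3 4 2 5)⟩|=360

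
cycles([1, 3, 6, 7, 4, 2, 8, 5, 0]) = (0 1 3 7 5 2 6 8)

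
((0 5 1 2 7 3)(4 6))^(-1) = (0 3 7 2 1 5)(4 6)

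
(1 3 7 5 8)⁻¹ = (1 8 5 7 3)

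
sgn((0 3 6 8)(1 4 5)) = -1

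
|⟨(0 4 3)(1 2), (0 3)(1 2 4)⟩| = 120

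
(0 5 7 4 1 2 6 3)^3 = (0 4 6 5 1 3 7 2)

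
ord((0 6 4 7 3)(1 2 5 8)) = 20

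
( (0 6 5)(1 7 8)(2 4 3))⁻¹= (0 5 6)(1 8 7)(2 3 4)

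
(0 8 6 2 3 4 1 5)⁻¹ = (0 5 1 4 3 2 6 8)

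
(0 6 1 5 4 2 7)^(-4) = (0 5 7 1 2 6 4)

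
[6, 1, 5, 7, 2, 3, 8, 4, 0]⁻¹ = [8, 1, 4, 5, 7, 2, 0, 3, 6]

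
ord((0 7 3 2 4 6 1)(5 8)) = 14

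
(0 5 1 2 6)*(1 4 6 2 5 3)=(0 3 1 5 4 6)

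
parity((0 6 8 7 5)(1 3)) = odd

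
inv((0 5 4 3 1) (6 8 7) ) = (0 1 3 4 5) (6 7 8) 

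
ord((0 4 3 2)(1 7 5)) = 12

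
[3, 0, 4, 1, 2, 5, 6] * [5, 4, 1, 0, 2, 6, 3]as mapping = [0→0, 1→5, 2→2, 3→4, 4→1, 5→6, 6→3]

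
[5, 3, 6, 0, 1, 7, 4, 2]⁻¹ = [3, 4, 7, 1, 6, 0, 2, 5]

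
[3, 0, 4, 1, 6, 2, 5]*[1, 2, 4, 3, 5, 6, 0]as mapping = [0→3, 1→1, 2→5, 3→2, 4→0, 5→4, 6→6]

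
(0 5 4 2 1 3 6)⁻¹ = (0 6 3 1 2 4 5)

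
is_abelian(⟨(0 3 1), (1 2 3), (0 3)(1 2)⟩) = no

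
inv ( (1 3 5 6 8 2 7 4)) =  (1 4 7 2 8 6 5 3)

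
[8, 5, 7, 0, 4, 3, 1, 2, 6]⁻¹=[3, 6, 7, 5, 4, 1, 8, 2, 0]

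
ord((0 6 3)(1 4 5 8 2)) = 15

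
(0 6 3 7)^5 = (0 6 3 7)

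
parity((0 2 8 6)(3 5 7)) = odd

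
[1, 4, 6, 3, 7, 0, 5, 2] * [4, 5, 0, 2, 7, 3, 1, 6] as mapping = [0→5, 1→7, 2→1, 3→2, 4→6, 5→4, 6→3, 7→0] 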